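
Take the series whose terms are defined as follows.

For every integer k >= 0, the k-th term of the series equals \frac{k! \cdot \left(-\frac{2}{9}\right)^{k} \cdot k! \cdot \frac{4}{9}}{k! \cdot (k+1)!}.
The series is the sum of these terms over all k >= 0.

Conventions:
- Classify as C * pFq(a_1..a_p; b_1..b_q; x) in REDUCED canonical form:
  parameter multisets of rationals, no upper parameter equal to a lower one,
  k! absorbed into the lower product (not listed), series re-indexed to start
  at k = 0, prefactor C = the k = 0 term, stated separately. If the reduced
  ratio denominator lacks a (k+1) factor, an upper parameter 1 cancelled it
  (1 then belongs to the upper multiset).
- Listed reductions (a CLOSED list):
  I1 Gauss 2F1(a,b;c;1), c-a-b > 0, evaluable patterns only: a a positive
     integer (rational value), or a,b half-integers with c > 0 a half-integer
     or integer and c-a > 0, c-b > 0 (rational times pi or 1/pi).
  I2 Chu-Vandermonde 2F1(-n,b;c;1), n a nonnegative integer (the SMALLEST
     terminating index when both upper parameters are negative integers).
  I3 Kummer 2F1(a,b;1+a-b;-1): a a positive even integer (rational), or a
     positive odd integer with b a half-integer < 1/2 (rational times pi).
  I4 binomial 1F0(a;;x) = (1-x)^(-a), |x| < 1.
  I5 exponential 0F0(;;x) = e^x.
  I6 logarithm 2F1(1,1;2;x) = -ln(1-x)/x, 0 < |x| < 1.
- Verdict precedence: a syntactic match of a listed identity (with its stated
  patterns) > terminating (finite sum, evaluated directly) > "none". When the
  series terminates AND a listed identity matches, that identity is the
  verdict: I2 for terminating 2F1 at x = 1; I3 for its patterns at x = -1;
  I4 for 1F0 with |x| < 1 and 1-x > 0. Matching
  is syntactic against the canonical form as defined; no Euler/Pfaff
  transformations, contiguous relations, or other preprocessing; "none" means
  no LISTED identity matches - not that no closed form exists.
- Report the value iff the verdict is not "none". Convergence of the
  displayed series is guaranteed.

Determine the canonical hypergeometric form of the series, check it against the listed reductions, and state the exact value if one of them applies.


x = -\frac{2}{9} here; the reduced form reads 2F1, upper {1, 1}, lower {2}, C = \frac{4}{9}. Verdict: the logarithmic series (I6) applies (the logarithm: parameters (1,1;2), x = -\frac{2}{9}). Value: 2 \cdot \ln\left(\frac{11}{9}\right).

First insight: t_0 being \frac{4}{9}, the denominator's factorial ratio (C = 4/9) is a lower Pochhammer.
Adjacent-term ratio: r(k) = -\frac{2}{9} * (k+1) (k+1) / [(k+2) (k+1)] - rational in k, leading ratio -\frac{2}{9}; with t_0 = \frac{4}{9}, classification follows.


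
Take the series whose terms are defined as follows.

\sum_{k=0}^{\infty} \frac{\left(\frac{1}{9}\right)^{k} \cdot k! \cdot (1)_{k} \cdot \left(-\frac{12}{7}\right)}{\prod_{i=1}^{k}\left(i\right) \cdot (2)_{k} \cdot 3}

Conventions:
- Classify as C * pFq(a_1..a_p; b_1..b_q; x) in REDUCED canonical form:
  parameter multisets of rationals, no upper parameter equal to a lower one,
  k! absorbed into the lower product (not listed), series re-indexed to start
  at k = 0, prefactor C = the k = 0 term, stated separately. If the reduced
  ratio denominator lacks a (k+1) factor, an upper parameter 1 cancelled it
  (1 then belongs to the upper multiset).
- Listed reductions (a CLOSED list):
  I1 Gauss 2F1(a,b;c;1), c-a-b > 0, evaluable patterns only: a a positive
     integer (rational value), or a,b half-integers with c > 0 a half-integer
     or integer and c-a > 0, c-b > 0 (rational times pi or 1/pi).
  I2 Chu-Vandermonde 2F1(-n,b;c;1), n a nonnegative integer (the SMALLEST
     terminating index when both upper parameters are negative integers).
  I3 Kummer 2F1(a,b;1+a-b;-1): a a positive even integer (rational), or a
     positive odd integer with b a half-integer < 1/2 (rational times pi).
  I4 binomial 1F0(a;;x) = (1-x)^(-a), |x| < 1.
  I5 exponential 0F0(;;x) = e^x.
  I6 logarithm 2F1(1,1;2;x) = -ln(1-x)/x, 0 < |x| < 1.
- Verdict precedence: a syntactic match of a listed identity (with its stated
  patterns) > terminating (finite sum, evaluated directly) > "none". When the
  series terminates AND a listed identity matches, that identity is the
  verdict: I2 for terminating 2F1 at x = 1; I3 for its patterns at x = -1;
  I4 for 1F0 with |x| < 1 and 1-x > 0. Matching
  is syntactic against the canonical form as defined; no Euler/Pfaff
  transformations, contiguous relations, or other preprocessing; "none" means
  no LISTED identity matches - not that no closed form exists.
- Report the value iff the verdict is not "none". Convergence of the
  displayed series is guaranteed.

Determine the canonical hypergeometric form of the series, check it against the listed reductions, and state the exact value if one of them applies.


The series (x = \frac{1}{9}) is 2F1: upper {1, 1}, lower {2}, prefactor -\frac{4}{7}. Verdict: logarithm (I6) matches (the logarithm: parameters (1,1;2), x = \frac{1}{9}). Exact value: \frac{36}{7} \cdot \ln\left(\frac{8}{9}\right).

Key step: with t_0 = -\frac{4}{7}, the factorial ratio (prefactor -4/7) (k+a-1)!/(a-1)! is a rising factorial (a)_k.
Step ratio: r(k) = \frac{1}{9} * (k+1) (k+1) / [(k+2) (k+1)] - rational in k. x = \frac{1}{9}; t_0 = -\frac{4}{7}; negate the roots.


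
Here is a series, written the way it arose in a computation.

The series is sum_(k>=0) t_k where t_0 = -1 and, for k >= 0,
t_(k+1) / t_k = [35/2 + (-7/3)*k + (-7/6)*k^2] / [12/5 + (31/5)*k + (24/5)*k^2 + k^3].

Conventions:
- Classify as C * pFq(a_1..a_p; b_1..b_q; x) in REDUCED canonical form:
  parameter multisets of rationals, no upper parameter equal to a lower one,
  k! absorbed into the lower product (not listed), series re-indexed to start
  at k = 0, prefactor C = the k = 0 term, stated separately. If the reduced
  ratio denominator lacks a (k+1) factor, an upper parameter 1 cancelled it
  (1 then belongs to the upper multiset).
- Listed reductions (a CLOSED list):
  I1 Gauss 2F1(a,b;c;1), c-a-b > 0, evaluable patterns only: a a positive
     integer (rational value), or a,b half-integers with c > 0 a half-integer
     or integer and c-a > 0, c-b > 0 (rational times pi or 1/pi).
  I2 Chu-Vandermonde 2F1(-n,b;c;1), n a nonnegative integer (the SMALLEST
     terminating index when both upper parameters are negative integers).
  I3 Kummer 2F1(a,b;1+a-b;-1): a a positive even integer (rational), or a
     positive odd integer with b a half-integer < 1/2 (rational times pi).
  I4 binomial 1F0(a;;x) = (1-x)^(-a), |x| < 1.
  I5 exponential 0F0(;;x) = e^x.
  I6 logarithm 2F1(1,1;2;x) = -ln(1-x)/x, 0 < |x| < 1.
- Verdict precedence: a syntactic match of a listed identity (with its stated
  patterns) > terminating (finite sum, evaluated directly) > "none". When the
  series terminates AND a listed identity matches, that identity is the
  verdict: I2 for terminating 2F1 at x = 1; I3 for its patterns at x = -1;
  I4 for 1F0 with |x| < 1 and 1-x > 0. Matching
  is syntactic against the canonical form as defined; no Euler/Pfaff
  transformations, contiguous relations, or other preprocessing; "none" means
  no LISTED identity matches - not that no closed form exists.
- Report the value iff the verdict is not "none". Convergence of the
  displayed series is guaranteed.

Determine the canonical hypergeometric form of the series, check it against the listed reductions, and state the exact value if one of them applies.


x = -7/6 here; the reduced form reads 2F2, upper {-3, 5}, lower {4/5, 3}, C = -1. Verdict: terminating - upper parameter -3 makes this a finite sum (last index 3), evaluated exactly. Exact value: -521279/31104.

Key observation: t_0 = -1 here, and factor the ratio over Q (prefactor -1): negated roots = parameters.
Step ratio: r(k) = (-7/6) * (k-3) (k+5) / [(k+4/5) (k+3) (k+1)] - rational in k. x = (-7/6); t_0 = -1; negate the roots.


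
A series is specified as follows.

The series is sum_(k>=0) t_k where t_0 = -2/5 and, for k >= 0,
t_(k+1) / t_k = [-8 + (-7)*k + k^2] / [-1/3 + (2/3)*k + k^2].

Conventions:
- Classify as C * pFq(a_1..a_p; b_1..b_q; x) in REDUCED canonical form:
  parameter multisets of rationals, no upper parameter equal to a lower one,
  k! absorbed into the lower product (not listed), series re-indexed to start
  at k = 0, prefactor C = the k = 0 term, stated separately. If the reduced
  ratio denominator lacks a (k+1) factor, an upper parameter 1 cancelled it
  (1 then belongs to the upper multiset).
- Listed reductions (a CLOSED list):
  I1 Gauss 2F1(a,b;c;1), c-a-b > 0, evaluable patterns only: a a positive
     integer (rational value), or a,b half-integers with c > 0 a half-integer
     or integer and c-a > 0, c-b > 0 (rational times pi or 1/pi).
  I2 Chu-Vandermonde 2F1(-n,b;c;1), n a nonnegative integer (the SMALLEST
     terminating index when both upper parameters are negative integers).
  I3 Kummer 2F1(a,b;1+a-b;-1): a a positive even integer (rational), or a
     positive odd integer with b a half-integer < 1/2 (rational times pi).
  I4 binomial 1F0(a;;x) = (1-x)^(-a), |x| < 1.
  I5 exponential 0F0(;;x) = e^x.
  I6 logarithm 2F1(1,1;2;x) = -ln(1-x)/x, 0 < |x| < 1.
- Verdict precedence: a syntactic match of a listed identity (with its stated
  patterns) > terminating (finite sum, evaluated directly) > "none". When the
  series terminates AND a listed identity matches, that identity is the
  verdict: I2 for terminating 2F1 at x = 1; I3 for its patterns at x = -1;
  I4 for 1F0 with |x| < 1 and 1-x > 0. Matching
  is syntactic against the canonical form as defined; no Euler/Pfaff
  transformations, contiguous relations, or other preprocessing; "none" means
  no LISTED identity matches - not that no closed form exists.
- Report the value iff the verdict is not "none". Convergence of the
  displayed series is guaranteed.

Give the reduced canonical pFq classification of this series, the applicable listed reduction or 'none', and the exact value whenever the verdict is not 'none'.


With C = -2/5: the canonical form is 2F1(-8, 1; -1/3; 1). Verdict: this is Vandermonde's identity (I2) (terminating 2F1 at x = 1 with n = 8, b = 1, c = -1/3). Hence: 2/25.

Key observation: from the first term -2/5: the expanded ratio factors over Q; prefactor -2/5, roots give parameters.
Term ratio: r(k) = 1 * (k-8) (k+1) / [(k-1/3) (k+1)] - rational in k. x = 1; t_0 = -2/5; negate the roots.


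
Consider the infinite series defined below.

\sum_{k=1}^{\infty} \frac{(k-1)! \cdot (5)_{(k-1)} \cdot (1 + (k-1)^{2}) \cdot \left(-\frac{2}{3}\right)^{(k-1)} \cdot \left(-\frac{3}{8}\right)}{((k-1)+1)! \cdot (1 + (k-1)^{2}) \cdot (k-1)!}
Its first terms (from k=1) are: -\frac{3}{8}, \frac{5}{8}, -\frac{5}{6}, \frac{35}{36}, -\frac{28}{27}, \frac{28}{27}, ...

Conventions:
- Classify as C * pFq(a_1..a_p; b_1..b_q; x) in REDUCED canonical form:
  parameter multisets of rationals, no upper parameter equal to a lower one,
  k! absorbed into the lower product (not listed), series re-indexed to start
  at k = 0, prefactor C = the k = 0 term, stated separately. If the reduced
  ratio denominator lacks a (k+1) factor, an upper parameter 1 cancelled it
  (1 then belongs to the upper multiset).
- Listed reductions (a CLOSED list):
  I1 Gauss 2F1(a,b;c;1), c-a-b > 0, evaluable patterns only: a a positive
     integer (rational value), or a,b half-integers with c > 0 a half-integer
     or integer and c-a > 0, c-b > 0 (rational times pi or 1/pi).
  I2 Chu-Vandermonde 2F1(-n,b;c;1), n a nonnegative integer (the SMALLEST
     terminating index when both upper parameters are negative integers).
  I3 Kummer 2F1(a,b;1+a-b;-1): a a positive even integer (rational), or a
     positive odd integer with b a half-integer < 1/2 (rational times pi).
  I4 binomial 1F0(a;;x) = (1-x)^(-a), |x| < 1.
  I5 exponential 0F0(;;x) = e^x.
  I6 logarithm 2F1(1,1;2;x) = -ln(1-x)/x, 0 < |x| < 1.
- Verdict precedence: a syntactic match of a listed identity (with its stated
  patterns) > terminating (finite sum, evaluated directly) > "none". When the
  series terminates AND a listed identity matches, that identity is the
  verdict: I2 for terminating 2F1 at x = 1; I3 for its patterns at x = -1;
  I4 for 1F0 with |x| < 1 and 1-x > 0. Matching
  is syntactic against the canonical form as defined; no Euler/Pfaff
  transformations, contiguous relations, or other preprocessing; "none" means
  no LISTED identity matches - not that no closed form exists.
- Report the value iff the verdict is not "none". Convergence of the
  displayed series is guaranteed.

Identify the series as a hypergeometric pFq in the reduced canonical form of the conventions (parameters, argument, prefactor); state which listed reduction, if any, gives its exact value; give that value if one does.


The series (x = -\frac{2}{3}) is 2F1: upper {1, 5}, lower {2}, prefactor -\frac{3}{8}. Verdict: none (x = -\frac{2}{3}): each listed identity misses the multisets {1, 5} ; {2}.

Structural cue: from the first term -\frac{3}{8}: the denominator's factorial ratio (prefactor -3/8) is a lower Pochhammer.
Step ratio: r(k) = -\frac{2}{3} * (k+1) (k+5) / [(k+2) (k+1)] - poly over poly, x = -\frac{2}{3} from leading terms; C = -\frac{3}{8} at k = 0.


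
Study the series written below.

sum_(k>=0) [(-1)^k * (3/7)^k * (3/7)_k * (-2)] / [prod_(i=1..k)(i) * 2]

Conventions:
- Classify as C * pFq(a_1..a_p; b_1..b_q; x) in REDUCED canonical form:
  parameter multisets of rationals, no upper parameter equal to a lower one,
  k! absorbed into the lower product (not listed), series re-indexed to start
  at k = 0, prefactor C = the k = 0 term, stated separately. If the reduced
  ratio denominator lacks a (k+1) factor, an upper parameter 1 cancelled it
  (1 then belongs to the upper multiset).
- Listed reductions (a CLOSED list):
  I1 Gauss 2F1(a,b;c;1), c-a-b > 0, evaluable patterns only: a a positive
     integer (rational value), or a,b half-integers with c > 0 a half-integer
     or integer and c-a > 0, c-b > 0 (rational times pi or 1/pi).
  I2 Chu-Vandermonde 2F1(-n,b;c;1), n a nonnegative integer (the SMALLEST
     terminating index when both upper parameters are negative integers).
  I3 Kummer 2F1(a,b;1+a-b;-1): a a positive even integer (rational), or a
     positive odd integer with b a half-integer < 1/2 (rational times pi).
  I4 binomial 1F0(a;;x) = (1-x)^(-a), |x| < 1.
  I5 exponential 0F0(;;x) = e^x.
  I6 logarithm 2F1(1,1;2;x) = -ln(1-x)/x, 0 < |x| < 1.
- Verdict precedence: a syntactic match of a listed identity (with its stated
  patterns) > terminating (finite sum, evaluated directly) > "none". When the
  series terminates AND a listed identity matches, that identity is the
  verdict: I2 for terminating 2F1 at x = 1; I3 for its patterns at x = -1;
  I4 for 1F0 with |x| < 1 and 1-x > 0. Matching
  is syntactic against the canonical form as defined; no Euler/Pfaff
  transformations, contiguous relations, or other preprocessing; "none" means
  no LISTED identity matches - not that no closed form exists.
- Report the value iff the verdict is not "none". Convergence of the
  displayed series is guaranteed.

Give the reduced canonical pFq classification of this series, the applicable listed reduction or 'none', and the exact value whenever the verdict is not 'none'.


Key step: from the first term -1: the constant factors (C = -1) combine into one prefactor.
Term ratio: r(k) = (-3/7) * (k+3/7) / [(k+1)] - rational in k. x = (-3/7); t_0 = -1; negate the roots.

At argument -3/7: a 1F0 with upper {3/7}, lower {-}, scaled by C = -1. Verdict: the binomial series (I4) fires (the 1F0 binomial series: exponent -3/7, x = -3/7). Sum: (-1) * (10/7)^(-3/7).


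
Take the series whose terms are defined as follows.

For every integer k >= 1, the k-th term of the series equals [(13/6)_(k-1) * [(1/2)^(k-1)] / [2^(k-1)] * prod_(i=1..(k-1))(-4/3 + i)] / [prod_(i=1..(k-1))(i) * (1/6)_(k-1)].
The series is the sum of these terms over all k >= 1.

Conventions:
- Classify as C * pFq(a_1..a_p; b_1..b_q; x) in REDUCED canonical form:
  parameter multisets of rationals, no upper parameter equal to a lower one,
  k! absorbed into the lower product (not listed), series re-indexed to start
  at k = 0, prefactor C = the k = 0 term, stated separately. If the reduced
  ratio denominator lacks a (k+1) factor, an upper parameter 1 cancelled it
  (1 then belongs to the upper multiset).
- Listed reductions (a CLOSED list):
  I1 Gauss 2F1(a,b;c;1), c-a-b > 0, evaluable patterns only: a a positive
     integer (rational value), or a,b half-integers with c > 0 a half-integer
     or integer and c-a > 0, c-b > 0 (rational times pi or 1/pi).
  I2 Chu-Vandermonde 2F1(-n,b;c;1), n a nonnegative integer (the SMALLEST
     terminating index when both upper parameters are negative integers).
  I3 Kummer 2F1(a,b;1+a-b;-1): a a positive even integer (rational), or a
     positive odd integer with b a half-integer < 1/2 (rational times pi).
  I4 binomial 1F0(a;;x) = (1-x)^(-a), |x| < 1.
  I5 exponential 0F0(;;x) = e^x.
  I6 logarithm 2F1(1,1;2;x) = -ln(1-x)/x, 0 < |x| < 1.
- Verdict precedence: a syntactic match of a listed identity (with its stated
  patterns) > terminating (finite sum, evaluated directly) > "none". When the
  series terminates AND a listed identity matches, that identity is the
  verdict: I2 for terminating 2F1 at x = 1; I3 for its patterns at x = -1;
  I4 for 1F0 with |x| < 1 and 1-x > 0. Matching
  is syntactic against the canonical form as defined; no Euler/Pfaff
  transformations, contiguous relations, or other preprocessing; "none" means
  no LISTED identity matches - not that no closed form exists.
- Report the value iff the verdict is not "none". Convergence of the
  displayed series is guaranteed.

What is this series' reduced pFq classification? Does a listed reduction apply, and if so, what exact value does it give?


Canonical form: C = 1 times 2F1 with upper {-1/3, 13/6}, lower {1/6}, x = 1/4. Verdict: none here - no I1-I6 shape fits x = 1/4 with lower {1/6}.

Key observation: from the first term 1: the two k-th powers (prefactor 1) combine into one argument.
Step ratio: r(k) = (1/4) * (k-1/3) (k+13/6) / [(k+1/6) (k+1)] - rational in k, leading ratio (1/4); with t_0 = 1, classification follows.


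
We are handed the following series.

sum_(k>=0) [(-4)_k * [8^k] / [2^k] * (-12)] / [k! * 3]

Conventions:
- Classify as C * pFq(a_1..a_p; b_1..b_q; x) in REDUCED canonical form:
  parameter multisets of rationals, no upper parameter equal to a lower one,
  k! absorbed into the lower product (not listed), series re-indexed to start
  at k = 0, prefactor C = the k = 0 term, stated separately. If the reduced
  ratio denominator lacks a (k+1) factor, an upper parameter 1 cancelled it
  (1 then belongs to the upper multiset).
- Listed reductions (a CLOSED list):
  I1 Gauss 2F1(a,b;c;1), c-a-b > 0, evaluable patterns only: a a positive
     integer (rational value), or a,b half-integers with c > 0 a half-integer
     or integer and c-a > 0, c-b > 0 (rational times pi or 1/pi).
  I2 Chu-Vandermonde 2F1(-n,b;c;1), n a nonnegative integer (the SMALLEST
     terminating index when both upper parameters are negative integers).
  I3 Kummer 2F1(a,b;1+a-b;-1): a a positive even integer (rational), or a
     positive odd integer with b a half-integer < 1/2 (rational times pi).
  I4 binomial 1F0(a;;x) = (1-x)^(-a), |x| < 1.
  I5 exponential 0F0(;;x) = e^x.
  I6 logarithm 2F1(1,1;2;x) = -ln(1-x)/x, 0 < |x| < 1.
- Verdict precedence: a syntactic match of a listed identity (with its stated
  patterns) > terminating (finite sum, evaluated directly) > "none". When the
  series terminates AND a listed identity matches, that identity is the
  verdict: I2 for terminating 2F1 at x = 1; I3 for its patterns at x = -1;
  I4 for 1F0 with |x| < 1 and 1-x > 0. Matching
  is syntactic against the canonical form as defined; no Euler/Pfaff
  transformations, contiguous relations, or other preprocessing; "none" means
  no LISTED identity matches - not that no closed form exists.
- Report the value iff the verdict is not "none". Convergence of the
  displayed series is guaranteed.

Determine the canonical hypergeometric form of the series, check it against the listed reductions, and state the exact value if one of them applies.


Classification (C = -4): 1F0 with upper {-4}, lower {-}, argument x = 4. Verdict: terminating (-4 upstairs). 5 nonzero terms in all; added directly. Exact value: -324.

Key observation: t_0 being -4, the two k-th powers (prefactor -4) combine into one argument.
Term ratio: r(k) = 4 * (k-4) / [(k+1)] - rational; roots negated = parameters, x = 4, C = -4.


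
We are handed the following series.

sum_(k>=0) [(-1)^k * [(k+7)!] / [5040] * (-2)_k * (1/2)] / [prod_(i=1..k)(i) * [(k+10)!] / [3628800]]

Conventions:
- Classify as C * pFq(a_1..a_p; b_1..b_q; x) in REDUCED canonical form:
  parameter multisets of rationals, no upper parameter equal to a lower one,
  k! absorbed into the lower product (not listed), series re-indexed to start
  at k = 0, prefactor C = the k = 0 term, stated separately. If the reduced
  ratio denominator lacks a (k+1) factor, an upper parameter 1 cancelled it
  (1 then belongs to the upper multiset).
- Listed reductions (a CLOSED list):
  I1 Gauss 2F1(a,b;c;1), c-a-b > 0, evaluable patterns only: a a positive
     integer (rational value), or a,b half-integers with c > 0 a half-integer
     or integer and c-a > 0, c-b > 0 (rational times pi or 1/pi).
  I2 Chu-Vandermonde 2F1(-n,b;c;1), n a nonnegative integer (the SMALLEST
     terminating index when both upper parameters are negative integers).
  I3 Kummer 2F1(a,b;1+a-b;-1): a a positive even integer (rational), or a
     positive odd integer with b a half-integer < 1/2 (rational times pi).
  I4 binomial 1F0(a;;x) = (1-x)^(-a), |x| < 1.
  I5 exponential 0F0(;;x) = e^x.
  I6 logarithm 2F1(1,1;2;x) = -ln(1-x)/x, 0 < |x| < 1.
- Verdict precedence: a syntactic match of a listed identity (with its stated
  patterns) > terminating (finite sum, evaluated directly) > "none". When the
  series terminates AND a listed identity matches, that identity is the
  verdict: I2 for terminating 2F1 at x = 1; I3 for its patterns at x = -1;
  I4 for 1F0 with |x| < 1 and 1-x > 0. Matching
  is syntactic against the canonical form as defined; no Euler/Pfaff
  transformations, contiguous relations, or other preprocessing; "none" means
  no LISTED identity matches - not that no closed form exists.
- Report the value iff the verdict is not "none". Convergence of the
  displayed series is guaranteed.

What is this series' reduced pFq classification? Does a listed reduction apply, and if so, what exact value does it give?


Classification (C = 1/2): 2F1 with upper {-2, 8}, lower {11}, argument x = -1. Verdict: the Kummer evaluation I3 fires (x = -1; c = 11 equals 1+a-b for upper {-2, 8}: listed pattern). Exact value: 3/2.

The tell: x = (-1) and the denominator's factorial ratio (C = 1/2, x = -1) is a lower Pochhammer.
Adjacent-term ratio: r(k) = (-1) * (k-2) (k+8) / [(k+11) (k+1)] ; factor over Q: parameters, x = (-1), and C = 1/2.


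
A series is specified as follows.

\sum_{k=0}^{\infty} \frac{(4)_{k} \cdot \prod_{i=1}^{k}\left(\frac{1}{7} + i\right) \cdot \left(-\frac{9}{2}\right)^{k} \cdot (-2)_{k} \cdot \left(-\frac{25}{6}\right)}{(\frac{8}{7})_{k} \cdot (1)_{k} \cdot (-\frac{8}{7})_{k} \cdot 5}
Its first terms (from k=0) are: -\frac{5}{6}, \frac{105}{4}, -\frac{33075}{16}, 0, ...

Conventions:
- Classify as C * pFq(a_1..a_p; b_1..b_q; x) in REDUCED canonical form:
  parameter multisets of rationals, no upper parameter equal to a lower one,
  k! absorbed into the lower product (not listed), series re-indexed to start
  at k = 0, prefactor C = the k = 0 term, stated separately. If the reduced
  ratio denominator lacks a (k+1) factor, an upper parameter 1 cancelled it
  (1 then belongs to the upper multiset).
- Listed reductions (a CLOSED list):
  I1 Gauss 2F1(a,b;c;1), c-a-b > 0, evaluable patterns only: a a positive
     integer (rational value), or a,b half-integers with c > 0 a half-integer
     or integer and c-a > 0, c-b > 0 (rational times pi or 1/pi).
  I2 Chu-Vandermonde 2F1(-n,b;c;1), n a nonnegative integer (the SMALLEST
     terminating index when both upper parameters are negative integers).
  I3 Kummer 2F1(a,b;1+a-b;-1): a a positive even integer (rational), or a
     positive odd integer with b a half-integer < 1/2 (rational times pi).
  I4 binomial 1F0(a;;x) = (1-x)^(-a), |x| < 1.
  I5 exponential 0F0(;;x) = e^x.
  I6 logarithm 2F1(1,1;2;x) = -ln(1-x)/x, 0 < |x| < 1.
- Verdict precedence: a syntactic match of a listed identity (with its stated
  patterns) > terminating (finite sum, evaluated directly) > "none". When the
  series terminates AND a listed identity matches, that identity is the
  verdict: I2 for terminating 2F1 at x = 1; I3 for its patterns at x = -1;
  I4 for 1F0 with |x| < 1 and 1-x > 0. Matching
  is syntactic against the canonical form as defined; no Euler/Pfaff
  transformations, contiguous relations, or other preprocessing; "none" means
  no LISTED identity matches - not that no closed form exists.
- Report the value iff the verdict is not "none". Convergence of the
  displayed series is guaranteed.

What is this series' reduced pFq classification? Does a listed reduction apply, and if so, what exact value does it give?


Classification (C = -\frac{5}{6}): 2F1 with upper {-2, 4}, lower {-\frac{8}{7}}, argument x = -\frac{9}{2}. Verdict: terminating (-2 upstairs). 3 nonzero terms in all; added directly. Value: -\frac{98005}{48}.

Structural cue: t_0 = -\frac{5}{6} here, and (1)_k (prefactor -5/6) is k! itself.
Term ratio: r(k) = -\frac{9}{2} * (k-2) (k+4) / [(k-\frac{8}{7}) (k+1)] - rational in k, leading ratio -\frac{9}{2}; with t_0 = -\frac{5}{6}, classification follows.


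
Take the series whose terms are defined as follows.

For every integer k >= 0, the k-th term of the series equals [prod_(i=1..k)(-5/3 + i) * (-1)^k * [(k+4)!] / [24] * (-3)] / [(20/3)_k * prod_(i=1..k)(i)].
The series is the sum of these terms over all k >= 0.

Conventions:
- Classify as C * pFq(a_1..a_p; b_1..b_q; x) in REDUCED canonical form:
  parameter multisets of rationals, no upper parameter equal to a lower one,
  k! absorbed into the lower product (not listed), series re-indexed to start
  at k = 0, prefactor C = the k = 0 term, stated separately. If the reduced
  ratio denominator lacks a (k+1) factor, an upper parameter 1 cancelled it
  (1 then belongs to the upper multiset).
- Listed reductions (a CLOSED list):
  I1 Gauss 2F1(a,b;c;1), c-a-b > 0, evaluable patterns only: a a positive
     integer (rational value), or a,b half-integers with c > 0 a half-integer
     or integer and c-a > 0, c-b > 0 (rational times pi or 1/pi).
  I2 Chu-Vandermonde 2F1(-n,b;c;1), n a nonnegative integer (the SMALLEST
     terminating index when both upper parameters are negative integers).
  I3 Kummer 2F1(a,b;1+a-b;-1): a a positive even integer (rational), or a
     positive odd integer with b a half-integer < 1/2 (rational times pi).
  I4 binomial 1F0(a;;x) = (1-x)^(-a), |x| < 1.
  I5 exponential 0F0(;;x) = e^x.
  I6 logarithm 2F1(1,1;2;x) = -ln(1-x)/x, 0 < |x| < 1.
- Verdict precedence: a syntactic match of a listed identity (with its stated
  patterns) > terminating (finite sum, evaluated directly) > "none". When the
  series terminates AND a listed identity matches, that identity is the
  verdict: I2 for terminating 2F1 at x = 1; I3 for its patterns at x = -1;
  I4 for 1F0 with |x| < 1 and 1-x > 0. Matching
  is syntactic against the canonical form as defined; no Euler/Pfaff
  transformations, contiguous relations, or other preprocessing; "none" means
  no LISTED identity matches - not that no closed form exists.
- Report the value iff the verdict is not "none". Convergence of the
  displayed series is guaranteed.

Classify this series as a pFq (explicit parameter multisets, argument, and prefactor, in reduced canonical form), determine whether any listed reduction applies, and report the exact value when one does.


At argument -1: a 2F1 with upper {-2/3, 5}, lower {20/3}, scaled by C = -3. Verdict: none - at argument -1 the multisets {-2/3, 5} ; {20/3} match no listed identity.

The tell: t_0 being -3, the product of the first k integers (C = -3, x = -1) is k!.
Consecutive-term ratio: r(k) = (-1) * (k-2/3) (k+5) / [(k+20/3) (k+1)] - poly over poly, x = (-1) from leading terms; C = -3 at k = 0.


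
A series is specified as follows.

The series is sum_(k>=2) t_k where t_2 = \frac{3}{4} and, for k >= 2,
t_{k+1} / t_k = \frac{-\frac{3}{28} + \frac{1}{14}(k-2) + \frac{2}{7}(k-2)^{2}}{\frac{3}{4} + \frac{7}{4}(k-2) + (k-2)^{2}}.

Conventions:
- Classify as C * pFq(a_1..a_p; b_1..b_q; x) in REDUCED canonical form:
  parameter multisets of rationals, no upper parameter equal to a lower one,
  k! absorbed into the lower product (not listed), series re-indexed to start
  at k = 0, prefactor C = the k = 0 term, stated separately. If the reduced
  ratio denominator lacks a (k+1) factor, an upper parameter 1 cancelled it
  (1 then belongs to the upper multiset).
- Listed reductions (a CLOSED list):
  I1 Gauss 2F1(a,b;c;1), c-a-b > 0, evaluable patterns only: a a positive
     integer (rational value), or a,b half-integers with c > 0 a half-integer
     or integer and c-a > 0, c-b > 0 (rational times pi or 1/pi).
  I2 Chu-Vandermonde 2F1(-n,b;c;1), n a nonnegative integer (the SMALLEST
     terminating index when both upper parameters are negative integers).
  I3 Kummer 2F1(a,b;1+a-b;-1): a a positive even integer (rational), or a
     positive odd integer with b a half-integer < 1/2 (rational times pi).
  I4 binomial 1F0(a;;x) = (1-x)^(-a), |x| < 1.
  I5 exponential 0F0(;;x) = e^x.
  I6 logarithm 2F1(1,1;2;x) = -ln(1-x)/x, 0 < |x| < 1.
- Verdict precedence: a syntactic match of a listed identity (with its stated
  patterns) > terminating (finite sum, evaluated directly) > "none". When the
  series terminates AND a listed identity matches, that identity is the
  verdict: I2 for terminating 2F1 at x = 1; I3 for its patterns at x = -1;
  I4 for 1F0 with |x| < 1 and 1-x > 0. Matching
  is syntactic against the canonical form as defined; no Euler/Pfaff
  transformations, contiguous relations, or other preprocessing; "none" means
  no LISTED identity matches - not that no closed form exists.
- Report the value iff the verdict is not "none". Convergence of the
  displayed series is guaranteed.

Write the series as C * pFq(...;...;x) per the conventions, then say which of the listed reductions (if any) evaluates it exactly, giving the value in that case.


With C = \frac{3}{4}: the canonical form is 1F0(-\frac{1}{2}; -; \frac{2}{7}). Verdict: the binomial series (I4) fires (the 1F0 binomial series: exponent 1/2, x = \frac{2}{7}). Sum: \frac{3}{4} \cdot \left(\frac{5}{7}\right)^{\frac{1}{2}}.

Structural cue: t_0 being \frac{3}{4}, the parameter 3/4 appears in both the upper and lower lists and cancels.
Consecutive-term ratio: r(k) = \frac{2}{7} * (k-\frac{1}{2}) / [(k+1)] - rational; roots negated = parameters, x = \frac{2}{7}, C = \frac{3}{4}.


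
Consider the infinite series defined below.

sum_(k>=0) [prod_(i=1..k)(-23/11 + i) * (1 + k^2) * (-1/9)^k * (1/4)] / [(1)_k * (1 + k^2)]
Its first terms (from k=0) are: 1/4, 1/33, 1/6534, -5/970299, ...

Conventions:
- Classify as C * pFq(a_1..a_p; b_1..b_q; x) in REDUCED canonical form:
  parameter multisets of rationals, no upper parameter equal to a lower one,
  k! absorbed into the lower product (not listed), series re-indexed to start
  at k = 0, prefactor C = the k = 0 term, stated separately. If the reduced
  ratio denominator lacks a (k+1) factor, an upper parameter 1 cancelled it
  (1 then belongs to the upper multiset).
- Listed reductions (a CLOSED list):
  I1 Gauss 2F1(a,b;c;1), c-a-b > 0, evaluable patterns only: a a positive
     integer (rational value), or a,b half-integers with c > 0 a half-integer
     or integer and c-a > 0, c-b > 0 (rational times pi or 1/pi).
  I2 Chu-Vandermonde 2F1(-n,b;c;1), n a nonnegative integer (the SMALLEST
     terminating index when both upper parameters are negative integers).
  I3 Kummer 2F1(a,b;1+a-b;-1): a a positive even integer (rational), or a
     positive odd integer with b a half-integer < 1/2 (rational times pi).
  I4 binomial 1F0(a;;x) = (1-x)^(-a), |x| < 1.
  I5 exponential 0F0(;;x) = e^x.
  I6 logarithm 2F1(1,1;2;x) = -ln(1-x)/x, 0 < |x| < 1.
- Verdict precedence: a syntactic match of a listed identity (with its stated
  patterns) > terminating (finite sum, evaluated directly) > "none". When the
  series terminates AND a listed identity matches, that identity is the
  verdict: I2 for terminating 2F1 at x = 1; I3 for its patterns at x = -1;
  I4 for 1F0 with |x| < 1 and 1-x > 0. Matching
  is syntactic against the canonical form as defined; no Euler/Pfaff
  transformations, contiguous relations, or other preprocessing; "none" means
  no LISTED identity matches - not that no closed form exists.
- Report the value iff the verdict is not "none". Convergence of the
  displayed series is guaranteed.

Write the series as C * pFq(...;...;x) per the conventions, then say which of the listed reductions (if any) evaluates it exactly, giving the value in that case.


Reduced: x = -1/9, 1F0, upper = {-12/11}, lower = {-}, C = 1/4. Verdict at x = -1/9: binomial (I4) matches (the 1F0 binomial series: exponent 12/11, x = -1/9). Exact value: (1/4) * (10/9)^(12/11).

Structural cue: t_0 = 1/4 here, and the factor k^2 + 1 cancels (top and bottom), leaving prefactor 1/4.
Term ratio: r(k) = (-1/9) * (k-12/11) / [(k+1)] - rational in k. x = (-1/9); t_0 = 1/4; negate the roots.


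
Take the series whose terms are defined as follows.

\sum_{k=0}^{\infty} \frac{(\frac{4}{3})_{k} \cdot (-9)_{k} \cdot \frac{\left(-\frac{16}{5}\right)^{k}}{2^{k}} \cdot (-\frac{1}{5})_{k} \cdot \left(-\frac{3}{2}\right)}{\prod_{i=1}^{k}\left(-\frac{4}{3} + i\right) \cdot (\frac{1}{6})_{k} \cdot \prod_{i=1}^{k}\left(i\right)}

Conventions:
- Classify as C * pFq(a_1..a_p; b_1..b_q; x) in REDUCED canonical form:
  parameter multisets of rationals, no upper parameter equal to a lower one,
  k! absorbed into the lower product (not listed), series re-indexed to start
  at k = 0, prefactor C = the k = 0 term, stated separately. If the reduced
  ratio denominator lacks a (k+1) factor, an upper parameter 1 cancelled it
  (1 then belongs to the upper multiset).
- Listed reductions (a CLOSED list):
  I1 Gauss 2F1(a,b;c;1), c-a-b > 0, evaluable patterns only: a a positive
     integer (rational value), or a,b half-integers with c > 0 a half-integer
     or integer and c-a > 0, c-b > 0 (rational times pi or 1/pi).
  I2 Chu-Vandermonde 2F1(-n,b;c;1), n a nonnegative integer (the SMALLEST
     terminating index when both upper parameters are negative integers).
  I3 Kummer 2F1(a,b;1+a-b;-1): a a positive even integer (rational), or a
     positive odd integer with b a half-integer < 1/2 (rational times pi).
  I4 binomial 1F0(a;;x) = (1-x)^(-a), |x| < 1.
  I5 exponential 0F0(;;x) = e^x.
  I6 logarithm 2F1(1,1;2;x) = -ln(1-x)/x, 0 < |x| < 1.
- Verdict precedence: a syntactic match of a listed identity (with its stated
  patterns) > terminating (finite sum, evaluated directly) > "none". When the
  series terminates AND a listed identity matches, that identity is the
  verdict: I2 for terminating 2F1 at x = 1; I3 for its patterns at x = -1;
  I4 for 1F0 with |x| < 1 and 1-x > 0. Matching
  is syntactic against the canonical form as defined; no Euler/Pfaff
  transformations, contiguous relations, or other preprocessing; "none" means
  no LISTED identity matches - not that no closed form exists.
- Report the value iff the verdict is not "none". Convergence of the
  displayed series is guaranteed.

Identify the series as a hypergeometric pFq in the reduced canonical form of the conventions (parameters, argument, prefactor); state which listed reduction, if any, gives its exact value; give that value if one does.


The tell: with t_0 = -\frac{3}{2}, the product of the first k integers (C = -3/2) is k!.
Term ratio: r(k) = -\frac{8}{5} * (k-9) (k-\frac{1}{5}) (k+\frac{4}{3}) / [(k-\frac{1}{3}) (k+\frac{1}{6}) (k+1)] - rational; roots negated = parameters, x = -\frac{8}{5}, C = -\frac{3}{2}.

Reduced: x = -\frac{8}{5}, 3F2, upper = {-9, -\frac{1}{5}, \frac{4}{3}}, lower = {-\frac{1}{3}, \frac{1}{6}}, C = -\frac{3}{2}. Verdict: terminating. (-9)_k vanishes past k = 9, leaving a 10-term sum, computed directly. Sum: -\frac{4796262868445593352020060593987}{13991245830879211425781250}.


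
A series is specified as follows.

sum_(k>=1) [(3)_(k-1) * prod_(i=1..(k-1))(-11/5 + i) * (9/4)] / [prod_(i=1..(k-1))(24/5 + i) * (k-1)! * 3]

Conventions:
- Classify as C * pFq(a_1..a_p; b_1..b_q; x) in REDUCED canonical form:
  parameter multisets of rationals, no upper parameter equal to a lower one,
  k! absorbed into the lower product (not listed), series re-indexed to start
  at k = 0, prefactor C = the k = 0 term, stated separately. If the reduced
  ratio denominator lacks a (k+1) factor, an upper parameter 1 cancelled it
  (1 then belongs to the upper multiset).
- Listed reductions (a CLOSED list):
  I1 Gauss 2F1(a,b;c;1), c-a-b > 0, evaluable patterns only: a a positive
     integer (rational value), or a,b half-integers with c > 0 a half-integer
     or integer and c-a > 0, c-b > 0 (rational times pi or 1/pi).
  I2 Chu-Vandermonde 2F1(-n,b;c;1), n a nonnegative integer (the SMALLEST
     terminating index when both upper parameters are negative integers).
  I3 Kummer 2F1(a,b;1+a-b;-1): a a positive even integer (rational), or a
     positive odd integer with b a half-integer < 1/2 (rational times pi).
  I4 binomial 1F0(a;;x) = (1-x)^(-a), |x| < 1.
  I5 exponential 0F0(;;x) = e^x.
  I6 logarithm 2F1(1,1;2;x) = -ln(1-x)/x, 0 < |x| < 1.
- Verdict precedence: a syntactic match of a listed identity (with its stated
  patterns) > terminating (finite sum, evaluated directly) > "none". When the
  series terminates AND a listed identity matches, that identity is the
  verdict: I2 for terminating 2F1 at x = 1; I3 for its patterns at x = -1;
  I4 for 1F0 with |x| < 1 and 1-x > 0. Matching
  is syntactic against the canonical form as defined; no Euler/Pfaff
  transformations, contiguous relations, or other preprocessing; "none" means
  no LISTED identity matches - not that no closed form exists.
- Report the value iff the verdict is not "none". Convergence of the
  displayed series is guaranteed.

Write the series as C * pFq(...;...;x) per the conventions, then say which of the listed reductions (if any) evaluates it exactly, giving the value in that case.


Key step: x = 1 and the running product (C = 3/4, x = 1) telescopes to a rising factorial.
Adjacent-term ratio: r(k) = 1 * (k-6/5) (k+3) / [(k+29/5) (k+1)] - rational in k. x = 1; t_0 = 3/4; negate the roots.

This is 3/4 * 2F1(-6/5, 3; 29/5; 1) in reduced canonical form. Verdict (x = 1): Gauss (I1, integer-parameter pattern) applies (x = 1: the Gamma ratio telescopes since c-a-b = 4 > 0 and a = 3 in Z>0). Value: 399/1250.


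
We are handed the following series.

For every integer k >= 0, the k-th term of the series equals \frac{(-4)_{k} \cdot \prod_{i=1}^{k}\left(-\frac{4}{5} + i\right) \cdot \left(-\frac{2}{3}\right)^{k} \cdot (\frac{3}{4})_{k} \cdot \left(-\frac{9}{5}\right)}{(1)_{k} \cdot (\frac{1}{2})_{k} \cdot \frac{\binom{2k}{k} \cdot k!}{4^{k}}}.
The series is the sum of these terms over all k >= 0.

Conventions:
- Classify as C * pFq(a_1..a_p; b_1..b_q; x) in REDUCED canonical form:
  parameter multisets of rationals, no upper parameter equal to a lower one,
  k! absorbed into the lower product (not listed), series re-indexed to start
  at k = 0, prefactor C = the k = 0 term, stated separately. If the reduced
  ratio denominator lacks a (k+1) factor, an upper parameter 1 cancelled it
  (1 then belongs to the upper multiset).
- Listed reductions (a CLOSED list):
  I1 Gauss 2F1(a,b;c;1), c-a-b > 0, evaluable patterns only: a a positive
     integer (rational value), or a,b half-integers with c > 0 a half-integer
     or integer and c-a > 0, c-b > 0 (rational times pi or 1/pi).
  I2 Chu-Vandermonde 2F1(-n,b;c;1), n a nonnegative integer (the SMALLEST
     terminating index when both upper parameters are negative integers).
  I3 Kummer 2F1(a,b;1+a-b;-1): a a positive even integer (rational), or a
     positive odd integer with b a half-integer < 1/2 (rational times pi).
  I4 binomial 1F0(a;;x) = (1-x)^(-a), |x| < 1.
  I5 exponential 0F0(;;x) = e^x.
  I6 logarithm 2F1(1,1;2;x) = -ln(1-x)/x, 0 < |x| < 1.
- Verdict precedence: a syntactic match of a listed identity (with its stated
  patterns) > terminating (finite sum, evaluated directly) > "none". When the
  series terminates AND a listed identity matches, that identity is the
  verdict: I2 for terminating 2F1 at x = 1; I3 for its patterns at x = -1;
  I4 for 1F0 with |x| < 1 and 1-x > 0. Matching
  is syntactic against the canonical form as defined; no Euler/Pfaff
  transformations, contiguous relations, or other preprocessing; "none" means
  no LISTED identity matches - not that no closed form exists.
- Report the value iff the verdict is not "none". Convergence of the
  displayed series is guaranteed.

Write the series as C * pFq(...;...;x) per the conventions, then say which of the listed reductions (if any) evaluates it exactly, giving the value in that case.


The series (x = -\frac{2}{3}) is 3F2: upper {-4, \frac{1}{5}, \frac{3}{4}}, lower {\frac{1}{2}, \frac{1}{2}}, prefactor -\frac{9}{5}. Verdict: terminating - the sum ends at index 4 because -4 is a negative integer; exact evaluation follows. Hence: -\frac{953011}{109375}.

The tell: from the first term -\frac{9}{5}: the running product (prefactor -9/5) telescopes to a rising factorial.
Consecutive-term ratio: r(k) = -\frac{2}{3} * (k-4) (k+\frac{1}{5}) (k+\frac{3}{4}) / [(k+\frac{1}{2}) (k+\frac{1}{2}) (k+1)] - rational; roots negated = parameters, x = -\frac{2}{3}, C = -\frac{9}{5}.
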